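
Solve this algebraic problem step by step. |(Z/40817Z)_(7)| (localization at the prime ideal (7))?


7-primary part: 40817=7^4*17
Size=7^4=2401


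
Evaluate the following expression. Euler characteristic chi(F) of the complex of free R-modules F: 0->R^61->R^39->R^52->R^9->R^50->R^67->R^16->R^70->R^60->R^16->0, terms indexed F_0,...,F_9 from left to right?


chi = sum (-1)^i * rank:
(-1)^0*61=61
(-1)^1*39=-39
(-1)^2*52=52
(-1)^3*9=-9
(-1)^4*50=50
(-1)^5*67=-67
(-1)^6*16=16
(-1)^7*70=-70
(-1)^8*60=60
(-1)^9*16=-16
chi=38


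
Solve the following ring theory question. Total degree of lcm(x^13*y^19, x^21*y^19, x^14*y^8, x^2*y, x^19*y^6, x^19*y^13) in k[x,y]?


lcm = componentwise max:
x: max(13,21,14,2,19,19)=21
y: max(19,19,8,1,6,13)=19
Total=21+19=40


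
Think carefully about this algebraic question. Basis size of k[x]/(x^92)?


Basis: 1,x,...,x^91
dim=92


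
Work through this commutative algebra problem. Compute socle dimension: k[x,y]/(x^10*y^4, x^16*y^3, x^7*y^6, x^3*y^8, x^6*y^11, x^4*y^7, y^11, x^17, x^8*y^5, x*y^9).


Socle = ann(m) = span of standard monomials u with x*u, y*u in I (staircase corners).
Redundant generators: x^6*y^11
Minimal generators: x^17, x^16*y^3, x^10*y^4, x^8*y^5, x^7*y^6, x^4*y^7, x^3*y^8, x*y^9, y^11
Corners: y^10, x^2y^8, x^3y^7, x^6y^6, x^7y^5, x^9y^4, x^15y^3, x^16y^2
Socle dim=8


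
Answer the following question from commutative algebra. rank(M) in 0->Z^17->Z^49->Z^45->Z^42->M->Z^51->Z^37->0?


Alt sum=0:
(-1)^0*17 + (-1)^1*49 + (-1)^2*45 + (-1)^3*42 + (-1)^4*? + (-1)^5*51 + (-1)^6*37=0
rank(M)=43


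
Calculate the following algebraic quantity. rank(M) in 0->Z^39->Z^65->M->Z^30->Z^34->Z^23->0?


Alt sum=0:
(-1)^0*39 + (-1)^1*65 + (-1)^2*? + (-1)^3*30 + (-1)^4*34 + (-1)^5*23=0
rank(M)=45


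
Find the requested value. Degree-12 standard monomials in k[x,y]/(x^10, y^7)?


k[x,y], I = (x^10, y^7), d = 12
Need i < 10 and d-i < 7.
Range: 6 <= i <= 9.
H(12) = 4


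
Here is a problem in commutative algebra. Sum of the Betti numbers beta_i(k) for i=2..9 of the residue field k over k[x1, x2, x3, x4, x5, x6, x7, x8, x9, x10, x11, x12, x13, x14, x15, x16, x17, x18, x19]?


Koszul resolution: beta_i(k)=C(n,i), n=19
C(19,2)=171, C(19,3)=969, C(19,4)=3876, C(19,5)=11628, C(19,6)=27132, C(19,7)=50388, C(19,8)=75582, C(19,9)=92378
Sum=262124


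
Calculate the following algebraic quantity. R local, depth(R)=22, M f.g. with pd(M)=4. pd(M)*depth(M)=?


pd+depth=22
depth=22-4=18
pd*depth=4*18=72


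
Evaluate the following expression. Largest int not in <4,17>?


gcd(4,17)=1 => F=ab-a-b=4*17-4-17=68-21=47


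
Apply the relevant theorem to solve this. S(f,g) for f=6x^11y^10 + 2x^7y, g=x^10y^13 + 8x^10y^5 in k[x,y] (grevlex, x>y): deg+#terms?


LT(f)=6x^11y^10, LT(g)=x^10y^13
lcm(LM)=x^11y^13
S(f,g) (scaled by 6 to clear denominators) = y^3*f - 6x*g = -48x^11y^5 + 2x^7y^4
2 terms, deg 16.
16+2=18


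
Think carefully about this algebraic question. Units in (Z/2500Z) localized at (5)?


Local ring = Z/625Z.
phi(625) = 5^3*(5-1) = 500


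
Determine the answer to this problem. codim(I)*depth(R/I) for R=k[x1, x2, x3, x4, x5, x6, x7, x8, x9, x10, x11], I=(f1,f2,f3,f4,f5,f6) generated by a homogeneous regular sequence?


codim=6, depth=dim(R/I)=11-6=5
Product=6*5=30


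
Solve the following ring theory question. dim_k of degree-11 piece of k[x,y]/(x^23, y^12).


k[x,y], I = (x^23, y^12), d = 11
Need i < 23 and d-i < 12.
Range: 0 <= i <= 11.
H(11) = 12


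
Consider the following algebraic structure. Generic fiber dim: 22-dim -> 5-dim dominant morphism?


dim(fiber)=dim(X)-dim(Y)=22-5=17


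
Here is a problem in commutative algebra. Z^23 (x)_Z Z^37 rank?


rank(M(x)N) = rank(M)*rank(N)
23*37 = 851


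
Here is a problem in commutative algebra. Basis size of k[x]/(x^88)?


Basis: 1,x,...,x^87
dim=88


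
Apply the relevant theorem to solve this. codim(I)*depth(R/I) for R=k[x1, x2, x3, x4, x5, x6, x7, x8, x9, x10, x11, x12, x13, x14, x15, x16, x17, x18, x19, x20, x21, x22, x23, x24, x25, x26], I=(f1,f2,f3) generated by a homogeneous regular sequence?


codim=3, depth=dim(R/I)=26-3=23
Product=3*23=69


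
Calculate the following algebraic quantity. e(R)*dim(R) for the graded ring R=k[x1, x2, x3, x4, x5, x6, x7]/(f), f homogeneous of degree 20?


e(R)=deg(f)=20, dim(R)=7-1=6
e*dim=20*6=120


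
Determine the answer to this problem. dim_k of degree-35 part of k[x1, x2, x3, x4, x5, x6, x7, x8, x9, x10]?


C(d+n-1,n-1)=C(44,9)=708930508


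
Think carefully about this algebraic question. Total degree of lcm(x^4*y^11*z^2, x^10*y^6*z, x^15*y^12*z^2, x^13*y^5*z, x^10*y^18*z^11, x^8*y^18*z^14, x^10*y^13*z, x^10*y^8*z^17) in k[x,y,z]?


lcm = componentwise max:
x: max(4,10,15,13,10,8,10,10)=15
y: max(11,6,12,5,18,18,13,8)=18
z: max(2,1,2,1,11,14,1,17)=17
Total=15+18+17=50


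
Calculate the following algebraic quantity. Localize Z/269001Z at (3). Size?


3-primary part: 269001=3^8*41
Size=3^8=6561


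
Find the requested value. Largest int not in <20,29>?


gcd(20,29)=1 => F=ab-a-b=20*29-20-29=580-49=531


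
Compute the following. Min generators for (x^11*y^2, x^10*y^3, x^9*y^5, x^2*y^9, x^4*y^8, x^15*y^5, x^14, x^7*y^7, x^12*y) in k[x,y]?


Remove redundant (divisible by others).
x^15*y^5 redundant.
Min: x^14, x^12*y, x^11*y^2, x^10*y^3, x^9*y^5, x^7*y^7, x^4*y^8, x^2*y^9
Count=8


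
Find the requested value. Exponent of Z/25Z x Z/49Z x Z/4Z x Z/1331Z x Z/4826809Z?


Exponent = lcm of the cyclic orders; pairwise coprime => product.
5^2*7^2*2^2*11^3*13^6=25*49*4*1331*4826809=31479965617100


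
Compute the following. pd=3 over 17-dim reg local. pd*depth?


pd+depth=17
depth=17-3=14
pd*depth=3*14=42


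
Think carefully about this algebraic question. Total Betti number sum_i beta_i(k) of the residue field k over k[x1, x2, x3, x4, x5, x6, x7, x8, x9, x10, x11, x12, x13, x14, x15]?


Koszul resolution: beta_i(k)=C(n,i), n=15
sum_i C(15,i) = 2^15 = 32768


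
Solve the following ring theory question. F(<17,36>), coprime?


gcd(17,36)=1 => F=ab-a-b=17*36-17-36=612-53=559


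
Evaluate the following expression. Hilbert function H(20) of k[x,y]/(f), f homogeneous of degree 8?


H(t)=d for t>=d-1.
d=8, t=20
H(20)=8


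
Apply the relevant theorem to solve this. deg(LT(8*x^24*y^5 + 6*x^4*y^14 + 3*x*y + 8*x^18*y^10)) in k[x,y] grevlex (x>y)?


LT: 8*x^24*y^5
deg_x=24, deg_y=5
Total=24+5=29


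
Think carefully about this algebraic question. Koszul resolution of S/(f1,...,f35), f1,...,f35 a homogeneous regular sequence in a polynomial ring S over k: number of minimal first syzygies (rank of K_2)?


Regular sequence => Koszul complex is the minimal free resolution.
Syz_1 minimally generated by Koszul relations f_i*e_j - f_j*e_i (i<j): mu(Syz_1) = beta_2 = C(m,2) = m(m-1)/2
m=35
35*34/2 = 595


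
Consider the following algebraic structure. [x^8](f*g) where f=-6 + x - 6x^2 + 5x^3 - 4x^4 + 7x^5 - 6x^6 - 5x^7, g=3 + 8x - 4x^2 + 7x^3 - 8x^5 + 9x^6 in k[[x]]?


[x^8] = sum a_i*b_j, i+j=8
  -6*9=-54
  5*-8=-40
  7*7=49
  -6*-4=24
  -5*8=-40
Sum=-61


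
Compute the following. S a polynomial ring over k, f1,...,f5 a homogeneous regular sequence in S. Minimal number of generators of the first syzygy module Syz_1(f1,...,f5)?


Regular sequence => Koszul complex is the minimal free resolution.
Syz_1 minimally generated by Koszul relations f_i*e_j - f_j*e_i (i<j): mu(Syz_1) = beta_2 = C(m,2) = m(m-1)/2
m=5
5*4/2 = 10


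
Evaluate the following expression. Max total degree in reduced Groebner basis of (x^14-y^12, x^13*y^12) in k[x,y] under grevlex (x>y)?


LT(f1)=x^14, LT(f2)=x^13y^12, lcm=x^14y^12
S(f1,f2) = y^12*f1 - x^1*f2 = -y^24
Reduced GB = {f1, f2, y^24}; degrees 14, 25, 24
Max = 25


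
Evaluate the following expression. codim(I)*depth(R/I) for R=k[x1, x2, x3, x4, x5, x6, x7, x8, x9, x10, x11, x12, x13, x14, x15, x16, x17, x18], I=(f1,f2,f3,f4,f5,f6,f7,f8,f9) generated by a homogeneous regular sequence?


codim=9, depth=dim(R/I)=18-9=9
Product=9*9=81


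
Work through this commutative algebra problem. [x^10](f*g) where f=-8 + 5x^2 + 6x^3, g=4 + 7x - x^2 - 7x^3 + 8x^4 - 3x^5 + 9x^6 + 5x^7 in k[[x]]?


[x^10] = sum a_i*b_j, i+j=10
  6*5=30
Sum=30


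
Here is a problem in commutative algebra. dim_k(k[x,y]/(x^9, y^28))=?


Basis: x^i*y^j, i<9, j<28
9*28=252


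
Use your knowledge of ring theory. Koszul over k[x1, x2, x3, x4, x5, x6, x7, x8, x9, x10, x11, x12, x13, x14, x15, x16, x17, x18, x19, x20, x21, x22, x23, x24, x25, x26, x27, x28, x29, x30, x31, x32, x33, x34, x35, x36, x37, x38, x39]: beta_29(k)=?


C(n,i)=C(39,29)=635745396


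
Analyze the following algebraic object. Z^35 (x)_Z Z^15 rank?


rank(M(x)N) = rank(M)*rank(N)
35*15 = 525


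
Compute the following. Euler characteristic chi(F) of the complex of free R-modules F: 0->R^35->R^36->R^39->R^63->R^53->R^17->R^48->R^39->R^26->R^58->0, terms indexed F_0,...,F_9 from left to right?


chi = sum (-1)^i * rank:
(-1)^0*35=35
(-1)^1*36=-36
(-1)^2*39=39
(-1)^3*63=-63
(-1)^4*53=53
(-1)^5*17=-17
(-1)^6*48=48
(-1)^7*39=-39
(-1)^8*26=26
(-1)^9*58=-58
chi=-12


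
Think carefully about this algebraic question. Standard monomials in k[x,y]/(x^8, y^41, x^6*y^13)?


k[x,y]/I, I = (x^8, y^41, x^6*y^13)
Rect: 8x41=328. Corner: (8-6)x(41-13)=56.
dim = 328-56 = 272


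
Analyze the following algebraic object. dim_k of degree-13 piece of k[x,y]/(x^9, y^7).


k[x,y], I = (x^9, y^7), d = 13
Need i < 9 and d-i < 7.
Range: 7 <= i <= 8.
H(13) = 2


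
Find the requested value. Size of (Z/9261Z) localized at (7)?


7-primary part: 9261=7^3*27
Size=7^3=343


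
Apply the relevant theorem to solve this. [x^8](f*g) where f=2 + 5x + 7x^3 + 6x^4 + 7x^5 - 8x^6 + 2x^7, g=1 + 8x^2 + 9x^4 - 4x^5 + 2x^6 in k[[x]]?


[x^8] = sum a_i*b_j, i+j=8
  7*-4=-28
  6*9=54
  -8*8=-64
Sum=-38


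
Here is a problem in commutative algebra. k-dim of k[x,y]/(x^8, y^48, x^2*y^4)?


k[x,y]/I, I = (x^8, y^48, x^2*y^4)
Rect: 8x48=384. Corner: (8-2)x(48-4)=264.
dim = 384-264 = 120


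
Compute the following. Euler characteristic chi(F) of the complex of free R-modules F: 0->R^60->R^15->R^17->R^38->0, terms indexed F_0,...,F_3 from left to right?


chi = sum (-1)^i * rank:
(-1)^0*60=60
(-1)^1*15=-15
(-1)^2*17=17
(-1)^3*38=-38
chi=24


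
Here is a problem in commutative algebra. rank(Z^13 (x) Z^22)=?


rank(M(x)N) = rank(M)*rank(N)
13*22 = 286


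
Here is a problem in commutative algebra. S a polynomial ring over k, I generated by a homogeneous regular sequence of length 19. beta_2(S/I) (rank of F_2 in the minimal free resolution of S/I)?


Regular sequence => Koszul complex is the minimal free resolution.
Syz_1 minimally generated by Koszul relations f_i*e_j - f_j*e_i (i<j): mu(Syz_1) = beta_2 = C(m,2) = m(m-1)/2
m=19
19*18/2 = 171


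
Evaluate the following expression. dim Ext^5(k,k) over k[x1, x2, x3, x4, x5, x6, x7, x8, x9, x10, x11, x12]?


C(n,i)=C(12,5)=792


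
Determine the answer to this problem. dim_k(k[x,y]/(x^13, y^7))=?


Basis: x^i*y^j, i<13, j<7
13*7=91


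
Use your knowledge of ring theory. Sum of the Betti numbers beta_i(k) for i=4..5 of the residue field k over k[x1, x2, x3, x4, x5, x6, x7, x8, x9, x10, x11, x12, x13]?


Koszul resolution: beta_i(k)=C(n,i), n=13
C(13,4)=715, C(13,5)=1287
Sum=2002


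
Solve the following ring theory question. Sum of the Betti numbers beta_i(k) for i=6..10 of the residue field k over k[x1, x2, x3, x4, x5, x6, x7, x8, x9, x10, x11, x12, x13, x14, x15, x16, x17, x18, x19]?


Koszul resolution: beta_i(k)=C(n,i), n=19
C(19,6)=27132, C(19,7)=50388, C(19,8)=75582, C(19,9)=92378, C(19,10)=92378
Sum=337858


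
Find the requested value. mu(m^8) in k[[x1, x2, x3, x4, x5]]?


C(n+d-1,d)=C(12,8)=495


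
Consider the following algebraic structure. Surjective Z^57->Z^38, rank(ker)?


rank(ker) = 57-38 = 19


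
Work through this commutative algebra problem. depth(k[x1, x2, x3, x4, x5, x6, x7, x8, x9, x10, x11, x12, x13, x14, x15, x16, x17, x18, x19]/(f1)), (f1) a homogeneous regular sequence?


depth(R)=19
depth(R/I)=19-1=18


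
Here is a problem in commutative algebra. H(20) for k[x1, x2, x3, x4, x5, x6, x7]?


C(d+n-1,n-1)=C(26,6)=230230


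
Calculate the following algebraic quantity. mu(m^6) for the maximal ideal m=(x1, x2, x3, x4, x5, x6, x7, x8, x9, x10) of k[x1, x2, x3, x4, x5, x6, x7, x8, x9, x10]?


Graded Nakayama: mu(m^d) = dim_k (m^d/m^(d+1)) = #degree-6 monomials in 10 vars
C(n+d-1,d)=C(15,6)=5005


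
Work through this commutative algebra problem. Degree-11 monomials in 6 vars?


C(d+n-1,n-1)=C(16,5)=4368


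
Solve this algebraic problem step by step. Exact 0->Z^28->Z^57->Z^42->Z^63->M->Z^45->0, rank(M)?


Alt sum=0:
(-1)^0*28 + (-1)^1*57 + (-1)^2*42 + (-1)^3*63 + (-1)^4*? + (-1)^5*45=0
rank(M)=95


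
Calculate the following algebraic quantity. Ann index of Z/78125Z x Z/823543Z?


Exponent = lcm of the cyclic orders; pairwise coprime => product.
5^7*7^7=78125*823543=64339296875


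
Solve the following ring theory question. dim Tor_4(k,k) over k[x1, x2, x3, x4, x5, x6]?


Koszul: C(n,i)=C(6,4)=15


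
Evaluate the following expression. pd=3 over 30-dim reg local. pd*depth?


pd+depth=30
depth=30-3=27
pd*depth=3*27=81


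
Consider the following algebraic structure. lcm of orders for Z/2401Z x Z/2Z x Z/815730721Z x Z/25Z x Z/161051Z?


Exponent = lcm of the cyclic orders; pairwise coprime => product.
7^4*2^1*13^8*5^2*11^5=2401*2*815730721*25*161051=15771478514149908550


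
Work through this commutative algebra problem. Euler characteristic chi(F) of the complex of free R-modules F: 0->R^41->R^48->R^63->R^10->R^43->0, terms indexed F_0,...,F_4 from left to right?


chi = sum (-1)^i * rank:
(-1)^0*41=41
(-1)^1*48=-48
(-1)^2*63=63
(-1)^3*10=-10
(-1)^4*43=43
chi=89


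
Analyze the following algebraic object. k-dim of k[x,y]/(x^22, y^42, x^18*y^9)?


k[x,y]/I, I = (x^22, y^42, x^18*y^9)
Rect: 22x42=924. Corner: (22-18)x(42-9)=132.
dim = 924-132 = 792


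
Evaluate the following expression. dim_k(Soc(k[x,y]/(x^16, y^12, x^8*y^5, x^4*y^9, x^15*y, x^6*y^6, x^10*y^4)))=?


Socle = ann(m) = span of standard monomials u with x*u, y*u in I (staircase corners).
Minimal generators: x^16, x^15*y, x^10*y^4, x^8*y^5, x^6*y^6, x^4*y^9, y^12
Corners: x^3y^11, x^5y^8, x^7y^5, x^9y^4, x^14y^3, x^15
Socle dim=6


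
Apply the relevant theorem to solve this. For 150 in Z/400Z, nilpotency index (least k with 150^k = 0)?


150^k mod 400:
k=1: 150
k=2: 100
k=3: 200
k=4: 0
First zero at k = 4


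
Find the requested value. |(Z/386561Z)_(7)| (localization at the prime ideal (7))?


7-primary part: 386561=7^5*23
Size=7^5=16807


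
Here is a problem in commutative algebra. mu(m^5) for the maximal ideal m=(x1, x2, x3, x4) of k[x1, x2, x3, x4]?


Graded Nakayama: mu(m^d) = dim_k (m^d/m^(d+1)) = #degree-5 monomials in 4 vars
C(n+d-1,d)=C(8,5)=56


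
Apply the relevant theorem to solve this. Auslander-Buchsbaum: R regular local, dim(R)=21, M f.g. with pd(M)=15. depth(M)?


pd+depth=depth(R)=21
depth=21-15=6


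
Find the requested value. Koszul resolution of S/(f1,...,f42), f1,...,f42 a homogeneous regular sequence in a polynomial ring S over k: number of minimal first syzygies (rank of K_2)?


Regular sequence => Koszul complex is the minimal free resolution.
Syz_1 minimally generated by Koszul relations f_i*e_j - f_j*e_i (i<j): mu(Syz_1) = beta_2 = C(m,2) = m(m-1)/2
m=42
42*41/2 = 861


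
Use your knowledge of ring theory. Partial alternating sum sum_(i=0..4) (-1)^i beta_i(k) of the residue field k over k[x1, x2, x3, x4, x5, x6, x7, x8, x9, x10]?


Koszul resolution: beta_i(k)=C(n,i), n=10
sum_(i=0..p) (-1)^i C(n,i) = (-1)^p C(n-1,p)
(-1)^4*C(9,4) = (-1)^4*126 = 126


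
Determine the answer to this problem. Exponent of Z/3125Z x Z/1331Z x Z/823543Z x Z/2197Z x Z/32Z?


Exponent = lcm of the cyclic orders; pairwise coprime => product.
5^5*11^3*7^7*13^3*2^5=3125*1331*823543*2197*32=240821020540100000


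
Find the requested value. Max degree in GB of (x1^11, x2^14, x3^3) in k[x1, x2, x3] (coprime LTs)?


Pure powers, coprime LTs => already GB.
Degrees: 11, 14, 3
Max=14


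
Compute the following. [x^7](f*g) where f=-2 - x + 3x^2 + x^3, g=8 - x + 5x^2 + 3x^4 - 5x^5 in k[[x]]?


[x^7] = sum a_i*b_j, i+j=7
  3*-5=-15
  1*3=3
Sum=-12


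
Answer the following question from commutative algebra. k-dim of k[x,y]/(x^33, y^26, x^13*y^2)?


k[x,y]/I, I = (x^33, y^26, x^13*y^2)
Rect: 33x26=858. Corner: (33-13)x(26-2)=480.
dim = 858-480 = 378


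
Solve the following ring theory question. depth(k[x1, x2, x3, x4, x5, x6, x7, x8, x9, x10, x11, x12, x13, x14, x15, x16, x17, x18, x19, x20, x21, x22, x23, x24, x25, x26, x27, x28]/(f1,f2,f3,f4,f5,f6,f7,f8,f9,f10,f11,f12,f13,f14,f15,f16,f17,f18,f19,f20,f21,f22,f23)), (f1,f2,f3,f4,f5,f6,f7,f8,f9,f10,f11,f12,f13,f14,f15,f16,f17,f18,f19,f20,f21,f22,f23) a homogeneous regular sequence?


depth(R)=28
depth(R/I)=28-23=5


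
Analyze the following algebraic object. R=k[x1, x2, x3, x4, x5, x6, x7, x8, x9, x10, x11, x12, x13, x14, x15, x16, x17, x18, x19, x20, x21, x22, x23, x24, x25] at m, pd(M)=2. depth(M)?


pd+depth=depth(R)=25
depth=25-2=23


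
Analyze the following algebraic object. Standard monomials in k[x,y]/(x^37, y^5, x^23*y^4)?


k[x,y]/I, I = (x^37, y^5, x^23*y^4)
Rect: 37x5=185. Corner: (37-23)x(5-4)=14.
dim = 185-14 = 171


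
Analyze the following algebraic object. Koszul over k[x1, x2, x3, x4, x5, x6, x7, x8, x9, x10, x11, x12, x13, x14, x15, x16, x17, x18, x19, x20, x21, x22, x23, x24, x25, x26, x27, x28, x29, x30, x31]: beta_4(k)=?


C(n,i)=C(31,4)=31465


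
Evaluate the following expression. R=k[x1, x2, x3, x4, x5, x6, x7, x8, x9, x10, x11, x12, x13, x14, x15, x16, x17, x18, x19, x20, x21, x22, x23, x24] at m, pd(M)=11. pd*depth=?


pd+depth=24
depth=24-11=13
pd*depth=11*13=143


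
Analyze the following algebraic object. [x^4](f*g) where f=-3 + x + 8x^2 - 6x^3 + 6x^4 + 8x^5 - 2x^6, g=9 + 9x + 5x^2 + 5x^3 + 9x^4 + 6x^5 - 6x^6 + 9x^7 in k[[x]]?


[x^4] = sum a_i*b_j, i+j=4
  -3*9=-27
  1*5=5
  8*5=40
  -6*9=-54
  6*9=54
Sum=18


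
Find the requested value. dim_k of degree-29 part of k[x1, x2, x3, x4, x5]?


C(d+n-1,n-1)=C(33,4)=40920


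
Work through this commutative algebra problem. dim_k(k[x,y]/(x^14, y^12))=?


Basis: x^i*y^j, i<14, j<12
14*12=168


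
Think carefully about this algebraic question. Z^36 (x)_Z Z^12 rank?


rank(M(x)N) = rank(M)*rank(N)
36*12 = 432


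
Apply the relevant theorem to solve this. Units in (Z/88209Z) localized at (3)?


Local ring = Z/729Z.
phi(729) = 3^5*(3-1) = 486


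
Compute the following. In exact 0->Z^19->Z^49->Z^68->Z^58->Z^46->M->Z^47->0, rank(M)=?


Alt sum=0:
(-1)^0*19 + (-1)^1*49 + (-1)^2*68 + (-1)^3*58 + (-1)^4*46 + (-1)^5*? + (-1)^6*47=0
rank(M)=73


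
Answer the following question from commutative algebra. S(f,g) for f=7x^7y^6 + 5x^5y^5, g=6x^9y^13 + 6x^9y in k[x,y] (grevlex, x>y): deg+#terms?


LT(f)=7x^7y^6, LT(g)=6x^9y^13
lcm(LM)=x^9y^13
S(f,g) (scaled by 42 to clear denominators) = 6x^2y^7*f - 7*g = 30x^7y^12 - 42x^9y
2 terms, deg 19.
19+2=21


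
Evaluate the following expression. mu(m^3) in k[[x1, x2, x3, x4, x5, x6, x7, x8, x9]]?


C(n+d-1,d)=C(11,3)=165


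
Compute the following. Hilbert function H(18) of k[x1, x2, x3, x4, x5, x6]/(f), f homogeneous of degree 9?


C(23,5)-C(14,5)=33649-2002=31647


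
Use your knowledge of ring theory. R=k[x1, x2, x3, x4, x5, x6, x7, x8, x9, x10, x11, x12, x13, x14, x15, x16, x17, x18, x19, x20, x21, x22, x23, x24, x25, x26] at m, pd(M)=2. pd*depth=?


pd+depth=26
depth=26-2=24
pd*depth=2*24=48


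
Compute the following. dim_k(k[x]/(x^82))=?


Basis: 1,x,...,x^81
dim=82


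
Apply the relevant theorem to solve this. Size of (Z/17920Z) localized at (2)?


2-primary part: 17920=2^9*35
Size=2^9=512


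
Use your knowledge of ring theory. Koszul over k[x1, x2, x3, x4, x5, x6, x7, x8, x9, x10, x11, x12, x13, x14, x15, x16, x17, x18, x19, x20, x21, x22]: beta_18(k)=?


C(n,i)=C(22,18)=7315


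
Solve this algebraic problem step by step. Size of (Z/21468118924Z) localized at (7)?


7-primary part: 21468118924=7^10*76
Size=7^10=282475249


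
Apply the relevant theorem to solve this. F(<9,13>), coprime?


gcd(9,13)=1 => F=ab-a-b=9*13-9-13=117-22=95


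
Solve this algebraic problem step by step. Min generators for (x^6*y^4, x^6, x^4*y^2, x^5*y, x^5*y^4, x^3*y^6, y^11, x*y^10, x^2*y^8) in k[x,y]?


Remove redundant (divisible by others).
x^5*y^4 redundant.
x^6*y^4 redundant.
Min: x^6, x^5*y, x^4*y^2, x^3*y^6, x^2*y^8, x*y^10, y^11
Count=7


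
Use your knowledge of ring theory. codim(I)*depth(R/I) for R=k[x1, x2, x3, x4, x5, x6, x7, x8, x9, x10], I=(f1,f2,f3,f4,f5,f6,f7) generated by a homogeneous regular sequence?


codim=7, depth=dim(R/I)=10-7=3
Product=7*3=21


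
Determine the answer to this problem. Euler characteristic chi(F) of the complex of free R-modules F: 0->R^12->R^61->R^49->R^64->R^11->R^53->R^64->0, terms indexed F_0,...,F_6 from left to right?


chi = sum (-1)^i * rank:
(-1)^0*12=12
(-1)^1*61=-61
(-1)^2*49=49
(-1)^3*64=-64
(-1)^4*11=11
(-1)^5*53=-53
(-1)^6*64=64
chi=-42


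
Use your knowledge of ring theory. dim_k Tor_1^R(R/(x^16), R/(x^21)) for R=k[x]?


Tor_1(R/I,R/J)=(I cap J)/IJ=(x^21)/(x^37)
dim=37-21=min(16,21)=16


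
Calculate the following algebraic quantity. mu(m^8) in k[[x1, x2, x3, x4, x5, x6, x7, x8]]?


C(n+d-1,d)=C(15,8)=6435


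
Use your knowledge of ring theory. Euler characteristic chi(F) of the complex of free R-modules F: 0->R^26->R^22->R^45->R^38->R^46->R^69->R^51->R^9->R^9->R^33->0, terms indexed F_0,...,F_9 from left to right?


chi = sum (-1)^i * rank:
(-1)^0*26=26
(-1)^1*22=-22
(-1)^2*45=45
(-1)^3*38=-38
(-1)^4*46=46
(-1)^5*69=-69
(-1)^6*51=51
(-1)^7*9=-9
(-1)^8*9=9
(-1)^9*33=-33
chi=6


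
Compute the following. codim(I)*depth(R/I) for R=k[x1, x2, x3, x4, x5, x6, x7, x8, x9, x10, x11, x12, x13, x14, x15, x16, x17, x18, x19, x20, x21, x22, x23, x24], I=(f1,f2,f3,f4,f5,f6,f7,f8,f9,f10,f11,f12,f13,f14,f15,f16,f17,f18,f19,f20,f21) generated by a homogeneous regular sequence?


codim=21, depth=dim(R/I)=24-21=3
Product=21*3=63


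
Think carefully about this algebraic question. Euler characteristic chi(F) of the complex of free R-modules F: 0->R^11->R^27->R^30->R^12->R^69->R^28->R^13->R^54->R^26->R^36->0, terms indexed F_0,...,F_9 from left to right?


chi = sum (-1)^i * rank:
(-1)^0*11=11
(-1)^1*27=-27
(-1)^2*30=30
(-1)^3*12=-12
(-1)^4*69=69
(-1)^5*28=-28
(-1)^6*13=13
(-1)^7*54=-54
(-1)^8*26=26
(-1)^9*36=-36
chi=-8


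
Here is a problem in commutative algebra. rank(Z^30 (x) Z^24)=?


rank(M(x)N) = rank(M)*rank(N)
30*24 = 720


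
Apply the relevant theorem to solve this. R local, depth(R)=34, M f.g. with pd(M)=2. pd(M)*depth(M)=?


pd+depth=34
depth=34-2=32
pd*depth=2*32=64


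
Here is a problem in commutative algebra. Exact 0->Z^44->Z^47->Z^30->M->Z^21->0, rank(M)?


Alt sum=0:
(-1)^0*44 + (-1)^1*47 + (-1)^2*30 + (-1)^3*? + (-1)^4*21=0
rank(M)=48


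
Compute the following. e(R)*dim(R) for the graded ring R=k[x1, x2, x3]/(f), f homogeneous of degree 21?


e(R)=deg(f)=21, dim(R)=3-1=2
e*dim=21*2=42


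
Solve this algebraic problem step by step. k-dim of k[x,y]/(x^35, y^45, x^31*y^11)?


k[x,y]/I, I = (x^35, y^45, x^31*y^11)
Rect: 35x45=1575. Corner: (35-31)x(45-11)=136.
dim = 1575-136 = 1439


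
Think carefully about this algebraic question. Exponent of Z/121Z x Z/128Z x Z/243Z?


Exponent = lcm of the cyclic orders; pairwise coprime => product.
11^2*2^7*3^5=121*128*243=3763584


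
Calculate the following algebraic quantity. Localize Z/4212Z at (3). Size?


3-primary part: 4212=3^4*52
Size=3^4=81


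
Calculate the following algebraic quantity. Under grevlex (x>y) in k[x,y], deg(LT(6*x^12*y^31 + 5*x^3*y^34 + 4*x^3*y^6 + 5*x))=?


LT: 6*x^12*y^31
deg_x=12, deg_y=31
Total=12+31=43


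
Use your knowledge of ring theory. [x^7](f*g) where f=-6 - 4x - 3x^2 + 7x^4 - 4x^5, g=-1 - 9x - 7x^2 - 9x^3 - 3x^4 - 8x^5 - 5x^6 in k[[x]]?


[x^7] = sum a_i*b_j, i+j=7
  -4*-5=20
  -3*-8=24
  7*-9=-63
  -4*-7=28
Sum=9


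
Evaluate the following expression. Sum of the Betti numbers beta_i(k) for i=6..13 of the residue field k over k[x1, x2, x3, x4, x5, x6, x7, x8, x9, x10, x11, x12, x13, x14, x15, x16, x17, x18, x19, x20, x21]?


Koszul resolution: beta_i(k)=C(n,i), n=21
C(21,6)=54264, C(21,7)=116280, C(21,8)=203490, C(21,9)=293930, C(21,10)=352716, C(21,11)=352716, C(21,12)=293930, C(21,13)=203490
Sum=1870816


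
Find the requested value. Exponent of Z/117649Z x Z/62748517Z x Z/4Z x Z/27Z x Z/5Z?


Exponent = lcm of the cyclic orders; pairwise coprime => product.
7^6*13^7*2^2*3^3*5^1=117649*62748517*4*27*5=3986442149327820


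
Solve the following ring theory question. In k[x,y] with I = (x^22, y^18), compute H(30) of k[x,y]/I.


k[x,y], I = (x^22, y^18), d = 30
Need i < 22 and d-i < 18.
Range: 13 <= i <= 21.
H(30) = 9


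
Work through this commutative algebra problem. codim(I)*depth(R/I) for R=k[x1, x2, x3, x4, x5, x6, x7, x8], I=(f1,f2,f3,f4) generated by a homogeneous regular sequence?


codim=4, depth=dim(R/I)=8-4=4
Product=4*4=16


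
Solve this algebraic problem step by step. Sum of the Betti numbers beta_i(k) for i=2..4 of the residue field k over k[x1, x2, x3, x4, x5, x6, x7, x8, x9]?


Koszul resolution: beta_i(k)=C(n,i), n=9
C(9,2)=36, C(9,3)=84, C(9,4)=126
Sum=246


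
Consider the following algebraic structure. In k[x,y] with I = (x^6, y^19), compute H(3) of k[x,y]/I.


k[x,y], I = (x^6, y^19), d = 3
Need i < 6 and d-i < 19.
Range: 0 <= i <= 3.
H(3) = 4


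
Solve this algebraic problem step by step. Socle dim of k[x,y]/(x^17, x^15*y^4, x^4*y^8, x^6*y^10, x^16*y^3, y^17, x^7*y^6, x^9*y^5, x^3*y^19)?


Socle = ann(m) = span of standard monomials u with x*u, y*u in I (staircase corners).
Redundant generators: x^3*y^19, x^6*y^10
Minimal generators: x^17, x^16*y^3, x^15*y^4, x^9*y^5, x^7*y^6, x^4*y^8, y^17
Corners: x^3y^16, x^6y^7, x^8y^5, x^14y^4, x^15y^3, x^16y^2
Socle dim=6


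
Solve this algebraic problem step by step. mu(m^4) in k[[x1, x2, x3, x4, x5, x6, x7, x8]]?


C(n+d-1,d)=C(11,4)=330


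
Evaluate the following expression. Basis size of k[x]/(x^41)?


Basis: 1,x,...,x^40
dim=41


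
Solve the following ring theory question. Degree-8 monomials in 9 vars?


C(d+n-1,n-1)=C(16,8)=12870


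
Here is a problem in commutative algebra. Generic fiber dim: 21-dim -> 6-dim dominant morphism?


dim(fiber)=dim(X)-dim(Y)=21-6=15


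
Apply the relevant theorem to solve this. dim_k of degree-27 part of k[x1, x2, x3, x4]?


C(d+n-1,n-1)=C(30,3)=4060


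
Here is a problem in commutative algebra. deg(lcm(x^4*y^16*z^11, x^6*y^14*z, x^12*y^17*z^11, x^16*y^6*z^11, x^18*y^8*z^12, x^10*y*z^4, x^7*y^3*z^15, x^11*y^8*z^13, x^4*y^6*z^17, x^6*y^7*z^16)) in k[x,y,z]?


lcm = componentwise max:
x: max(4,6,12,16,18,10,7,11,4,6)=18
y: max(16,14,17,6,8,1,3,8,6,7)=17
z: max(11,1,11,11,12,4,15,13,17,16)=17
Total=18+17+17=52


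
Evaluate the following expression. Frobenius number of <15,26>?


gcd(15,26)=1 => F=ab-a-b=15*26-15-26=390-41=349


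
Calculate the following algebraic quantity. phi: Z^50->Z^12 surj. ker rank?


rank(ker) = 50-12 = 38


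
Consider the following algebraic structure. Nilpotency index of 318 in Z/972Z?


318^k mod 972:
k=1: 318
k=2: 36
k=3: 756
k=4: 324
k=5: 0
First zero at k = 5


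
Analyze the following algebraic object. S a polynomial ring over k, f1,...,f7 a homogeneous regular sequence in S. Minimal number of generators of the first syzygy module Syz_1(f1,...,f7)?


Regular sequence => Koszul complex is the minimal free resolution.
Syz_1 minimally generated by Koszul relations f_i*e_j - f_j*e_i (i<j): mu(Syz_1) = beta_2 = C(m,2) = m(m-1)/2
m=7
7*6/2 = 21


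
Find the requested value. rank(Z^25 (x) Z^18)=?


rank(M(x)N) = rank(M)*rank(N)
25*18 = 450


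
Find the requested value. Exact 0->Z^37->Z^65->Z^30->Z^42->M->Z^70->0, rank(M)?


Alt sum=0:
(-1)^0*37 + (-1)^1*65 + (-1)^2*30 + (-1)^3*42 + (-1)^4*? + (-1)^5*70=0
rank(M)=110


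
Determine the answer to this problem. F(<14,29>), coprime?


gcd(14,29)=1 => F=ab-a-b=14*29-14-29=406-43=363


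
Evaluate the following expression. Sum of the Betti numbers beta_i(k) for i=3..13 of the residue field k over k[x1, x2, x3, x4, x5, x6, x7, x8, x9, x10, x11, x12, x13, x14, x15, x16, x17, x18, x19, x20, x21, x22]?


Koszul resolution: beta_i(k)=C(n,i), n=22
C(22,3)=1540, C(22,4)=7315, C(22,5)=26334, C(22,6)=74613, C(22,7)=170544, C(22,8)=319770, C(22,9)=497420, C(22,10)=646646, C(22,11)=705432, C(22,12)=646646, C(22,13)=497420
Sum=3593680


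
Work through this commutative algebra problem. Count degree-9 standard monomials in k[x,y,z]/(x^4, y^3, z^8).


Need i<4, j<3, k<8 with i+j+k=9.
For each i, j ranges over max(0,9-i-7)..min(2,9-i):
  i=0: j in [2,2] -> 1
  i=1: j in [1,2] -> 2
  i=2: j in [0,2] -> 3
  i=3: j in [0,2] -> 3
H(9) = 1+2+3+3 = 9


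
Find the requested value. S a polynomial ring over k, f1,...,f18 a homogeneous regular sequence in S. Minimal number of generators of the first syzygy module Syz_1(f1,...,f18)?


Regular sequence => Koszul complex is the minimal free resolution.
Syz_1 minimally generated by Koszul relations f_i*e_j - f_j*e_i (i<j): mu(Syz_1) = beta_2 = C(m,2) = m(m-1)/2
m=18
18*17/2 = 153


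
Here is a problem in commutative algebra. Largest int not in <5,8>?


gcd(5,8)=1 => F=ab-a-b=5*8-5-8=40-13=27


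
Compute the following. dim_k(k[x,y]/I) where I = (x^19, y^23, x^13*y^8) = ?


k[x,y]/I, I = (x^19, y^23, x^13*y^8)
Rect: 19x23=437. Corner: (19-13)x(23-8)=90.
dim = 437-90 = 347


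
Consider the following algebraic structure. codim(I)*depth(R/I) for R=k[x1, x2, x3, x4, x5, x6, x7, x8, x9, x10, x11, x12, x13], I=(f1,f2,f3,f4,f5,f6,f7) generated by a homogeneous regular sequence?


codim=7, depth=dim(R/I)=13-7=6
Product=7*6=42


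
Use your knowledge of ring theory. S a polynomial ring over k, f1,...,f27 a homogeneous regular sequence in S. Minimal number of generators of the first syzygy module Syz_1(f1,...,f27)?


Regular sequence => Koszul complex is the minimal free resolution.
Syz_1 minimally generated by Koszul relations f_i*e_j - f_j*e_i (i<j): mu(Syz_1) = beta_2 = C(m,2) = m(m-1)/2
m=27
27*26/2 = 351


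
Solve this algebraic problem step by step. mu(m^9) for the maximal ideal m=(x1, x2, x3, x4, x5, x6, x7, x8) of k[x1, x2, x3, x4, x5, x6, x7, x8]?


Graded Nakayama: mu(m^d) = dim_k (m^d/m^(d+1)) = #degree-9 monomials in 8 vars
C(n+d-1,d)=C(16,9)=11440


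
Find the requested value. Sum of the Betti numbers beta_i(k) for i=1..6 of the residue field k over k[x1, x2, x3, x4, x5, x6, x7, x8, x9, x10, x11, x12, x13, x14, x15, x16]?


Koszul resolution: beta_i(k)=C(n,i), n=16
C(16,1)=16, C(16,2)=120, C(16,3)=560, C(16,4)=1820, C(16,5)=4368, C(16,6)=8008
Sum=14892


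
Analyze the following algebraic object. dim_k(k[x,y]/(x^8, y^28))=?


Basis: x^i*y^j, i<8, j<28
8*28=224


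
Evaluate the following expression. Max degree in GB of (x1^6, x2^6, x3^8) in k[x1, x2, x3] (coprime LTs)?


Pure powers, coprime LTs => already GB.
Degrees: 6, 6, 8
Max=8


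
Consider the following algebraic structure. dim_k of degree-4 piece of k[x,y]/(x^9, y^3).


k[x,y], I = (x^9, y^3), d = 4
Need i < 9 and d-i < 3.
Range: 2 <= i <= 4.
H(4) = 3


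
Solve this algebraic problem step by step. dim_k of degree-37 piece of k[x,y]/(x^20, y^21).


k[x,y], I = (x^20, y^21), d = 37
Need i < 20 and d-i < 21.
Range: 17 <= i <= 19.
H(37) = 3


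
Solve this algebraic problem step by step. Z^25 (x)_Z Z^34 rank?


rank(M(x)N) = rank(M)*rank(N)
25*34 = 850


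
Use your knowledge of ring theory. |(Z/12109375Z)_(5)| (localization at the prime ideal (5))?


5-primary part: 12109375=5^8*31
Size=5^8=390625


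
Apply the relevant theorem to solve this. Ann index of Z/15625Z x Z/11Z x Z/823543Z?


Exponent = lcm of the cyclic orders; pairwise coprime => product.
5^6*11^1*7^7=15625*11*823543=141546453125


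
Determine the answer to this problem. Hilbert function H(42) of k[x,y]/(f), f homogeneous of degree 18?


H(t)=d for t>=d-1.
d=18, t=42
H(42)=18


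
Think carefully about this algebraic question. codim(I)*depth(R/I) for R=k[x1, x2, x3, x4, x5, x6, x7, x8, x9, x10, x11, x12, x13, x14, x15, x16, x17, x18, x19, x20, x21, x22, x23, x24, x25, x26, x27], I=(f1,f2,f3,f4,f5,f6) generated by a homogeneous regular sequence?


codim=6, depth=dim(R/I)=27-6=21
Product=6*21=126


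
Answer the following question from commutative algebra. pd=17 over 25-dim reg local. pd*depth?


pd+depth=25
depth=25-17=8
pd*depth=17*8=136


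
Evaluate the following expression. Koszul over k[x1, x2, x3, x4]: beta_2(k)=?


C(n,i)=C(4,2)=6


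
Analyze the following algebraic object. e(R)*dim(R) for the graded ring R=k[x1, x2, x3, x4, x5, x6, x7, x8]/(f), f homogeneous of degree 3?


e(R)=deg(f)=3, dim(R)=8-1=7
e*dim=3*7=21


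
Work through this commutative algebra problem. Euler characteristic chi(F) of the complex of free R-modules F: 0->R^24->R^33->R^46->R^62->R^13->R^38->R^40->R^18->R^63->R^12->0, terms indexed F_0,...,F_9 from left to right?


chi = sum (-1)^i * rank:
(-1)^0*24=24
(-1)^1*33=-33
(-1)^2*46=46
(-1)^3*62=-62
(-1)^4*13=13
(-1)^5*38=-38
(-1)^6*40=40
(-1)^7*18=-18
(-1)^8*63=63
(-1)^9*12=-12
chi=23


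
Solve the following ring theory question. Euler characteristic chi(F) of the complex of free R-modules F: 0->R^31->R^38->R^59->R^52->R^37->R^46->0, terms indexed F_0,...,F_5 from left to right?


chi = sum (-1)^i * rank:
(-1)^0*31=31
(-1)^1*38=-38
(-1)^2*59=59
(-1)^3*52=-52
(-1)^4*37=37
(-1)^5*46=-46
chi=-9


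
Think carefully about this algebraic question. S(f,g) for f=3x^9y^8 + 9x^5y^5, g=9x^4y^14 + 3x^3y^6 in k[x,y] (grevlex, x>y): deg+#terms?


LT(f)=3x^9y^8, LT(g)=9x^4y^14
lcm(LM)=x^9y^14
S(f,g) (scaled by 27 to clear denominators) = 9y^6*f - 3x^5*g = 81x^5y^11 - 9x^8y^6
2 terms, deg 16.
16+2=18


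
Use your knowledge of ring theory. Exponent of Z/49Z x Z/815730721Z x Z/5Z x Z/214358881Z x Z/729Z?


Exponent = lcm of the cyclic orders; pairwise coprime => product.
7^2*13^8*5^1*11^8*3^6=49*815730721*5*214358881*729=31230713940410494114605


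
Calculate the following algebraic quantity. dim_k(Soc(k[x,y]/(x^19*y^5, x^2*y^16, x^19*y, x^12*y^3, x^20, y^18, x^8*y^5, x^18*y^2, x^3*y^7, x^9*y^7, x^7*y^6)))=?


Socle = ann(m) = span of standard monomials u with x*u, y*u in I (staircase corners).
Redundant generators: x^19*y^5, x^9*y^7
Minimal generators: x^20, x^19*y, x^18*y^2, x^12*y^3, x^8*y^5, x^7*y^6, x^3*y^7, x^2*y^16, y^18
Corners: xy^17, x^2y^15, x^6y^6, x^7y^5, x^11y^4, x^17y^2, x^18y, x^19
Socle dim=8


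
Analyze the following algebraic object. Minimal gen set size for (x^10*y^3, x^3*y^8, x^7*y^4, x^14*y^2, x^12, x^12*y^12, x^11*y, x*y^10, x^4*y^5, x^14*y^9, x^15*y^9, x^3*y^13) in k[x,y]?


Remove redundant (divisible by others).
x^12*y^12 redundant.
x^3*y^13 redundant.
x^14*y^2 redundant.
x^14*y^9 redundant.
x^15*y^9 redundant.
Min: x^12, x^11*y, x^10*y^3, x^7*y^4, x^4*y^5, x^3*y^8, x*y^10
Count=7


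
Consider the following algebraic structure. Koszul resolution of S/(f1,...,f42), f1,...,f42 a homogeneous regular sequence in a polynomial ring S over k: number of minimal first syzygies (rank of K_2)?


Regular sequence => Koszul complex is the minimal free resolution.
Syz_1 minimally generated by Koszul relations f_i*e_j - f_j*e_i (i<j): mu(Syz_1) = beta_2 = C(m,2) = m(m-1)/2
m=42
42*41/2 = 861


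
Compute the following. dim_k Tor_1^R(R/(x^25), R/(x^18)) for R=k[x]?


Tor_1(R/I,R/J)=(I cap J)/IJ=(x^25)/(x^43)
dim=43-25=min(25,18)=18


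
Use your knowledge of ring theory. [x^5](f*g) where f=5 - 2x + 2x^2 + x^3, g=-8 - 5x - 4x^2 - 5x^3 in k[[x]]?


[x^5] = sum a_i*b_j, i+j=5
  2*-5=-10
  1*-4=-4
Sum=-14


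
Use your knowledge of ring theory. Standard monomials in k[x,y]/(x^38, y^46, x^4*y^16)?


k[x,y]/I, I = (x^38, y^46, x^4*y^16)
Rect: 38x46=1748. Corner: (38-4)x(46-16)=1020.
dim = 1748-1020 = 728


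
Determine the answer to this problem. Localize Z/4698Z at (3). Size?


3-primary part: 4698=3^4*58
Size=3^4=81


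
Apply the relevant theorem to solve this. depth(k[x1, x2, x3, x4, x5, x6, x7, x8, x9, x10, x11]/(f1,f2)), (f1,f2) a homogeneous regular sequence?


depth(R)=11
depth(R/I)=11-2=9


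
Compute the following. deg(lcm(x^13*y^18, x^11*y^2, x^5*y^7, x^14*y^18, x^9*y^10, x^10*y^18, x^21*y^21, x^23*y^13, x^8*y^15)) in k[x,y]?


lcm = componentwise max:
x: max(13,11,5,14,9,10,21,23,8)=23
y: max(18,2,7,18,10,18,21,13,15)=21
Total=23+21=44


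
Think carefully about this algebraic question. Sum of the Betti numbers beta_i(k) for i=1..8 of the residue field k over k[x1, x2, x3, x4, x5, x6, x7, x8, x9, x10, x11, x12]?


Koszul resolution: beta_i(k)=C(n,i), n=12
C(12,1)=12, C(12,2)=66, C(12,3)=220, C(12,4)=495, C(12,5)=792, C(12,6)=924, C(12,7)=792, C(12,8)=495
Sum=3796


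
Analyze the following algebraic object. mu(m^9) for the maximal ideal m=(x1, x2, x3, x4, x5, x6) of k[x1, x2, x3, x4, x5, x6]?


Graded Nakayama: mu(m^d) = dim_k (m^d/m^(d+1)) = #degree-9 monomials in 6 vars
C(n+d-1,d)=C(14,9)=2002


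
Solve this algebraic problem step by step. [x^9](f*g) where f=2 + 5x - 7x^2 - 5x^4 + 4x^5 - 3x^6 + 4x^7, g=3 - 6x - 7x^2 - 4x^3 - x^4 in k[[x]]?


[x^9] = sum a_i*b_j, i+j=9
  4*-1=-4
  -3*-4=12
  4*-7=-28
Sum=-20


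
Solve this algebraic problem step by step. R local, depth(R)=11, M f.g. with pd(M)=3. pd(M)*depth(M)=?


pd+depth=11
depth=11-3=8
pd*depth=3*8=24


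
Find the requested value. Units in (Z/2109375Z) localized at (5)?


Local ring = Z/78125Z.
phi(78125) = 5^6*(5-1) = 62500


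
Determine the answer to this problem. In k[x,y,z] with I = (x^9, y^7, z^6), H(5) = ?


Need i<9, j<7, k<6 with i+j+k=5.
For each i, j ranges over max(0,5-i-5)..min(6,5-i):
  i=0: j in [0,5] -> 6
  i=1: j in [0,4] -> 5
  i=2: j in [0,3] -> 4
  i=3: j in [0,2] -> 3
  i=4: j in [0,1] -> 2
  i=5: j in [0,0] -> 1
H(5) = 6+5+4+3+2+1 = 21


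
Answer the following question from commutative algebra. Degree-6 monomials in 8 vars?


C(d+n-1,n-1)=C(13,7)=1716


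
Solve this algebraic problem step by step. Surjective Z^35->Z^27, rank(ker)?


rank(ker) = 35-27 = 8


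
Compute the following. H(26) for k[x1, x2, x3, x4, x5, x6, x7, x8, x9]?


C(d+n-1,n-1)=C(34,8)=18156204


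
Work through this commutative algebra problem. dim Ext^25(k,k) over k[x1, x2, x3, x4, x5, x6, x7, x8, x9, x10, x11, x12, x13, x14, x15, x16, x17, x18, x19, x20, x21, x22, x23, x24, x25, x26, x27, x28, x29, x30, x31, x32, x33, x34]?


C(n,i)=C(34,25)=52451256


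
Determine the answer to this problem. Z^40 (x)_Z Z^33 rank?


rank(M(x)N) = rank(M)*rank(N)
40*33 = 1320


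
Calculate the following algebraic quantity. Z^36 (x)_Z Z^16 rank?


rank(M(x)N) = rank(M)*rank(N)
36*16 = 576


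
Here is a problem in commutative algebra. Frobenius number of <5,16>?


gcd(5,16)=1 => F=ab-a-b=5*16-5-16=80-21=59


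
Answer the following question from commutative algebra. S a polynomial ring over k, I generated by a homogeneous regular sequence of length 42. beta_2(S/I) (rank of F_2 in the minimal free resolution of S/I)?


Regular sequence => Koszul complex is the minimal free resolution.
Syz_1 minimally generated by Koszul relations f_i*e_j - f_j*e_i (i<j): mu(Syz_1) = beta_2 = C(m,2) = m(m-1)/2
m=42
42*41/2 = 861
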